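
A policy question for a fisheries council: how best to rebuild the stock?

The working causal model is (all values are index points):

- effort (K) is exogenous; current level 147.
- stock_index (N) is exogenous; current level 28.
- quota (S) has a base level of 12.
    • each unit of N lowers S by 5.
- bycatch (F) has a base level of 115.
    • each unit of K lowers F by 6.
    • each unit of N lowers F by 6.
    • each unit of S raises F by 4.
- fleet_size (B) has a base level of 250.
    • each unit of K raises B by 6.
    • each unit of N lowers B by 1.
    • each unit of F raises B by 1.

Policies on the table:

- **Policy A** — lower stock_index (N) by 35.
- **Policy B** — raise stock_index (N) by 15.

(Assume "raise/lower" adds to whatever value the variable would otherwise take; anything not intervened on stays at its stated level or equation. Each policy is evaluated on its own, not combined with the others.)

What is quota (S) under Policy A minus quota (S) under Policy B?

250

Policy A (N − 35):
  N = 28 − 35 = -7
  S = 12 − 5·(-7) = 47
Policy B (N + 15):
  N = 28 + 15 = 43
  S = 12 − 5·43 = -203
S: 47 − (-203) = 250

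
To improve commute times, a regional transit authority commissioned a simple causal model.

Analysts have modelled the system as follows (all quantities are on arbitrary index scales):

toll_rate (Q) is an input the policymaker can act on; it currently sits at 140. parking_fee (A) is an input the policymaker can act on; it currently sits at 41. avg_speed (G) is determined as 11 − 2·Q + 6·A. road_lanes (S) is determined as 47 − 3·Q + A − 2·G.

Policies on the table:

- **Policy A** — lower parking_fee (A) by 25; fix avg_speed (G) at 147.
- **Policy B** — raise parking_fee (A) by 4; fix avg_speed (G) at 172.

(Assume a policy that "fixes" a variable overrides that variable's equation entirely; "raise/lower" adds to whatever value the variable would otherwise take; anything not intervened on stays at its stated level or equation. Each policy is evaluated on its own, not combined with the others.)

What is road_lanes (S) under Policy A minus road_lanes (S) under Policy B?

21

Policy A (A − 25, G := 147):
  Q = 140
  A = 41 − 25 = 16
  G = 147
  S = 47 − 3·140 + 16 − 2·147 = -651
Policy B (A + 4, G := 172):
  Q = 140
  A = 41 + 4 = 45
  G = 172
  S = 47 − 3·140 + 45 − 2·172 = -672
S: -651 − (-672) = 21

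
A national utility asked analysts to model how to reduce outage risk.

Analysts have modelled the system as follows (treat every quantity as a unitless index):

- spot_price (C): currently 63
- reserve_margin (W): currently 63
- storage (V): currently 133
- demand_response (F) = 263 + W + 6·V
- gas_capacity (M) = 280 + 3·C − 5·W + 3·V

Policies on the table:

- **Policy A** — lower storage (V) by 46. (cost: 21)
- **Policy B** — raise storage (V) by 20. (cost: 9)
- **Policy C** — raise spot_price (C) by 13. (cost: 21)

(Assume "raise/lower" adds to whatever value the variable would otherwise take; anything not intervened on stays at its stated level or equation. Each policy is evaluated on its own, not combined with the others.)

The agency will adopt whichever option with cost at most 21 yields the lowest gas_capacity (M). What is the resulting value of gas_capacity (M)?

Policy A (V − 46):
  C = 63
  W = 63
  V = 133 − 46 = 87
  M = 280 + 3·63 − 5·63 + 3·87 = 415
Policy B (V + 20):
  C = 63
  W = 63
  V = 133 + 20 = 153
  M = 280 + 3·63 − 5·63 + 3·153 = 613
Policy C (C + 13):
  C = 63 + 13 = 76
  W = 63
  V = 133
  M = 280 + 3·76 − 5·63 + 3·133 = 592
Comparing — Policy A: M=415, Policy B: M=613, Policy C: M=592. Lowest is 415 (Policy A).

415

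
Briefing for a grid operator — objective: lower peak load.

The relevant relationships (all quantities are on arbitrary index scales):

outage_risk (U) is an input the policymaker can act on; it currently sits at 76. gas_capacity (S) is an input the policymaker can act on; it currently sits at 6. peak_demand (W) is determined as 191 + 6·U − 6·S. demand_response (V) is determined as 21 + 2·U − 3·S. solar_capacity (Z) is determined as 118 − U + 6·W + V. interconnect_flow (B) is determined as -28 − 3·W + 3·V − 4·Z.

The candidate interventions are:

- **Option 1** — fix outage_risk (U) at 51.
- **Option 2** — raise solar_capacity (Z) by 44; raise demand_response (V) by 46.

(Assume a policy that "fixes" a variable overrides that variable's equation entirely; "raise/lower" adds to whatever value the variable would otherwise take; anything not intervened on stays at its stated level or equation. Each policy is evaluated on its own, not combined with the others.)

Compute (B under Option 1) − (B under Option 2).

Option 1 (U := 51):
  U = 51
  S = 6
  W = 191 + 6·51 − 6·6 = 461
  V = 21 + 2·51 − 3·6 = 105
  Z = 118 − 51 + 6·461 + 105 = 2938
  B = -28 − 3·461 + 3·105 − 4·2938 = -12848
Option 2 (Z + 44, V + 46):
  U = 76
  S = 6
  W = 191 + 6·76 − 6·6 = 611
  V = 21 + 2·76 − 3·6 (+46 from intervention) = 201
  Z = 118 − 76 + 6·611 + 201 (+44 from intervention) = 3953
  B = -28 − 3·611 + 3·201 − 4·3953 = -17070
B: -12848 − (-17070) = 4222

4222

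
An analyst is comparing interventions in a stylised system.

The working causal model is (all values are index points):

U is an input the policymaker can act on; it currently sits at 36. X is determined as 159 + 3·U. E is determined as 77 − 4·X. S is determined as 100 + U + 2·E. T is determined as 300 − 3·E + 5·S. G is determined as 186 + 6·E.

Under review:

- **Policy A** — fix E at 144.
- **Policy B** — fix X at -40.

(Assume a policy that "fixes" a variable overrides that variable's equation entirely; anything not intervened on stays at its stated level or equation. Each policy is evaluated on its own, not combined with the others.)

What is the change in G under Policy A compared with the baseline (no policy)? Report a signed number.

6810

Baseline:
  U = 36
  X = 159 + 3·36 = 267
  E = 77 − 4·267 = -991
  G = 186 + 6·(-991) = -5760
Policy A (E := 144):
  U = 36
  X = 159 + 3·36 = 267
  E = 144
  G = 186 + 6·144 = 1050
Change in G: 1050 − (-5760) = 6810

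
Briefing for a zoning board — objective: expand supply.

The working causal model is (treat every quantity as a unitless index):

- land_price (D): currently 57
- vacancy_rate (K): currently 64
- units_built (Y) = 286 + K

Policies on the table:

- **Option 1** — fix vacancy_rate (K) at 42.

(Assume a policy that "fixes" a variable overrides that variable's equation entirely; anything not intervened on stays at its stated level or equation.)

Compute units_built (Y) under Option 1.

Option 1 (K := 42):
  K = 42
  Y = 286 + 42 = 328

328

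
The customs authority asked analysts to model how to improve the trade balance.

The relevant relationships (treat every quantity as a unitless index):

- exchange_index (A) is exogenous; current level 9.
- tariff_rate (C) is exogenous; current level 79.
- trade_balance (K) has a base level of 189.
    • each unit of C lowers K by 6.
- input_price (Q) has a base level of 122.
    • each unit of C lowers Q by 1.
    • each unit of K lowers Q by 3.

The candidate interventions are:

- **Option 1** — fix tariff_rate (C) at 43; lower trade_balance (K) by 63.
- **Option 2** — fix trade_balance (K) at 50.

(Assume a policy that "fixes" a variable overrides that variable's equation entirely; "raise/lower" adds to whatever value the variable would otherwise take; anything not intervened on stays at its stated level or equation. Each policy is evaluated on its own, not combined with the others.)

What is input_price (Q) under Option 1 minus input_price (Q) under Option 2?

Option 1 (C := 43, K − 63):
  C = 43
  K = 189 − 6·43 (−63 from intervention) = -132
  Q = 122 − 43 − 3·(-132) = 475
Option 2 (K := 50):
  C = 79
  K = 50
  Q = 122 − 79 − 3·50 = -107
Q: 475 − (-107) = 582

582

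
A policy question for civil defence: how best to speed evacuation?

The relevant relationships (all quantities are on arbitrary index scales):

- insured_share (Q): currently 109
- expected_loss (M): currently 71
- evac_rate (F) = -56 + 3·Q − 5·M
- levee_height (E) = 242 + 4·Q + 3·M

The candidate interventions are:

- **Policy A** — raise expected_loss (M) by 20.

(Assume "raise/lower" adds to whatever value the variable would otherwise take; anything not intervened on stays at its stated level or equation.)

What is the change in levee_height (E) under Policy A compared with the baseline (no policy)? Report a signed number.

Baseline:
  Q = 109
  M = 71
  E = 242 + 4·109 + 3·71 = 891
Policy A (M + 20):
  Q = 109
  M = 71 + 20 = 91
  E = 242 + 4·109 + 3·91 = 951
Change in E: 951 − 891 = 60

60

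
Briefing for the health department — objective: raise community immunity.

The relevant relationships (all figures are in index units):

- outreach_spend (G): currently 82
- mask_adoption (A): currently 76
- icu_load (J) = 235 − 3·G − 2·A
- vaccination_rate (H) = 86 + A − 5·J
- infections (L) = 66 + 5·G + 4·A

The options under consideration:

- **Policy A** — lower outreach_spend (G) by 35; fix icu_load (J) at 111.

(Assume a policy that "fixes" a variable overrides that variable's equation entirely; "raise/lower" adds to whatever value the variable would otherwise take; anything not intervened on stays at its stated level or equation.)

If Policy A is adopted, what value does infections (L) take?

Policy A (G − 35, J := 111):
  G = 82 − 35 = 47
  A = 76
  L = 66 + 5·47 + 4·76 = 605

605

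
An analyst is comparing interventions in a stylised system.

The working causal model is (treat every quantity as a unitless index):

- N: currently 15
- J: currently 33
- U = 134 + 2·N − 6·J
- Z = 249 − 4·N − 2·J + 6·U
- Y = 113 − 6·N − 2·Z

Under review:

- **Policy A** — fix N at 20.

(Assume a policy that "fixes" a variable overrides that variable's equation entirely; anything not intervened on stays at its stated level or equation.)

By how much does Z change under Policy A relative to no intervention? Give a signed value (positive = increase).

Baseline:
  N = 15
  J = 33
  U = 134 + 2·15 − 6·33 = -34
  Z = 249 − 4·15 − 2·33 + 6·(-34) = -81
Policy A (N := 20):
  N = 20
  J = 33
  U = 134 + 2·20 − 6·33 = -24
  Z = 249 − 4·20 − 2·33 + 6·(-24) = -41
Change in Z: -41 − (-81) = 40

40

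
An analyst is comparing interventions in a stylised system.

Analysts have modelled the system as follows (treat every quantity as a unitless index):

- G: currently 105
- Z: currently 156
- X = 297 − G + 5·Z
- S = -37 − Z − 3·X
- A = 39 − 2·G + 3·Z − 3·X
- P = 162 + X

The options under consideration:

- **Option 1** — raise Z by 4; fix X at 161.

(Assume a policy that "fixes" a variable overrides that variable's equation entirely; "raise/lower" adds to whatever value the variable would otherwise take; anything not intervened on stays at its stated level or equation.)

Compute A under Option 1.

-174

Option 1 (Z + 4, X := 161):
  G = 105
  Z = 156 + 4 = 160
  X = 161
  A = 39 − 2·105 + 3·160 − 3·161 = -174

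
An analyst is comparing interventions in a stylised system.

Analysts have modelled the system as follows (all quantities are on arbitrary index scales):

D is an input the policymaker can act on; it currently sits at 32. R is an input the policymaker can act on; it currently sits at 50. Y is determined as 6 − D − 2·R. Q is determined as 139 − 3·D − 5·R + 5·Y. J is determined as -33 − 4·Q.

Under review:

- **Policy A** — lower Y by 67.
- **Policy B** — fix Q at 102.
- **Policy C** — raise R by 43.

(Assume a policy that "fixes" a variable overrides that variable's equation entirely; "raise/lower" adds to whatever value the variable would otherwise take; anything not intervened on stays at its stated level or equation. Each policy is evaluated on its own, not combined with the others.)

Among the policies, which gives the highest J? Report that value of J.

5895

Policy A (Y − 67):
  D = 32
  R = 50
  Y = 6 − 32 − 2·50 (−67 from intervention) = -193
  Q = 139 − 3·32 − 5·50 + 5·(-193) = -1172
  J = -33 − 4·(-1172) = 4655
Policy B (Q := 102):
  D = 32
  R = 50
  Y = 6 − 32 − 2·50 = -126
  Q = 102
  J = -33 − 4·102 = -441
Policy C (R + 43):
  D = 32
  R = 50 + 43 = 93
  Y = 6 − 32 − 2·93 = -212
  Q = 139 − 3·32 − 5·93 + 5·(-212) = -1482
  J = -33 − 4·(-1482) = 5895
Comparing — Policy A: J=4655, Policy B: J=-441, Policy C: J=5895. Highest is 5895 (Policy C).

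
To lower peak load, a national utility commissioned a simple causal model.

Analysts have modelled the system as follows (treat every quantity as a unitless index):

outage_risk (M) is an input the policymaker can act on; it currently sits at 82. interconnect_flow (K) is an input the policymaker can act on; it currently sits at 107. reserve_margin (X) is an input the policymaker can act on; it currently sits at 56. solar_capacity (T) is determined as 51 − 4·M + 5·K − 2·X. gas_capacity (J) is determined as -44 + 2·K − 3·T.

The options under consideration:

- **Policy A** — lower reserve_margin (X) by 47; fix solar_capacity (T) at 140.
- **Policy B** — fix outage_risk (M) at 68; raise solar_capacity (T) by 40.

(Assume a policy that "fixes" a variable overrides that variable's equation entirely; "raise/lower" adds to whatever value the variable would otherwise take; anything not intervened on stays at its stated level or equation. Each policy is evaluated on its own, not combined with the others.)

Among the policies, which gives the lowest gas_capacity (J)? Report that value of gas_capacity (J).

-556

Policy A (X − 47, T := 140):
  M = 82
  K = 107
  X = 56 − 47 = 9
  T = 140
  J = -44 + 2·107 − 3·140 = -250
Policy B (M := 68, T + 40):
  M = 68
  K = 107
  X = 56
  T = 51 − 4·68 + 5·107 − 2·56 (+40 from intervention) = 242
  J = -44 + 2·107 − 3·242 = -556
Comparing — Policy A: J=-250, Policy B: J=-556. Lowest is -556 (Policy B).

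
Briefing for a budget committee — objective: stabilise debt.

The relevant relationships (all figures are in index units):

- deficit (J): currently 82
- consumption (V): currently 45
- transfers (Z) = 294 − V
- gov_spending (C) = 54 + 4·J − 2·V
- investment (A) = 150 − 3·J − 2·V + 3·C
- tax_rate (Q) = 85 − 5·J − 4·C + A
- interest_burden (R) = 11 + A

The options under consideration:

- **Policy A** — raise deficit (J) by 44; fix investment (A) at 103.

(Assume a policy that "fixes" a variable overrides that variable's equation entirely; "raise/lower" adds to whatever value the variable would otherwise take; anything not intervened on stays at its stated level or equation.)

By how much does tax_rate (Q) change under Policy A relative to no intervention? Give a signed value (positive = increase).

-1511

Baseline:
  J = 82
  V = 45
  C = 54 + 4·82 − 2·45 = 292
  A = 150 − 3·82 − 2·45 + 3·292 = 690
  Q = 85 − 5·82 − 4·292 + 690 = -803
Policy A (J + 44, A := 103):
  J = 82 + 44 = 126
  V = 45
  C = 54 + 4·126 − 2·45 = 468
  A = 103
  Q = 85 − 5·126 − 4·468 + 103 = -2314
Change in Q: -2314 − (-803) = -1511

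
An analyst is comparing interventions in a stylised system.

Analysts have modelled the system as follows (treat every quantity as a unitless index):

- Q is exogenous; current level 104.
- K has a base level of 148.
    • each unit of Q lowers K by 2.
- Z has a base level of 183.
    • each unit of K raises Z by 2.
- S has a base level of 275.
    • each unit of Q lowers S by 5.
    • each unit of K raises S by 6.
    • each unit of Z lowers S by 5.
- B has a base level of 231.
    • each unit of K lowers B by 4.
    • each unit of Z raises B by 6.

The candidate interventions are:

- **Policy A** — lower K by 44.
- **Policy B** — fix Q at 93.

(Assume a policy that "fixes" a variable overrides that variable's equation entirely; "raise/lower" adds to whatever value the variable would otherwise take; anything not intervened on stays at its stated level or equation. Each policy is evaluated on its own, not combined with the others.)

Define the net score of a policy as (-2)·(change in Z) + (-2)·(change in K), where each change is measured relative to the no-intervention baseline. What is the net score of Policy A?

264

Baseline:
  Q = 104
  K = 148 − 2·104 = -60
  Z = 183 + 2·(-60) = 63
Policy A (K − 44):
  Q = 104
  K = 148 − 2·104 (−44 from intervention) = -104
  Z = 183 + 2·(-104) = -25
ΔZ = -25 − 63 = -88; ΔK = -104 − (-60) = -44
Score = (-2)·(-88) + (-2)·(-44) = 264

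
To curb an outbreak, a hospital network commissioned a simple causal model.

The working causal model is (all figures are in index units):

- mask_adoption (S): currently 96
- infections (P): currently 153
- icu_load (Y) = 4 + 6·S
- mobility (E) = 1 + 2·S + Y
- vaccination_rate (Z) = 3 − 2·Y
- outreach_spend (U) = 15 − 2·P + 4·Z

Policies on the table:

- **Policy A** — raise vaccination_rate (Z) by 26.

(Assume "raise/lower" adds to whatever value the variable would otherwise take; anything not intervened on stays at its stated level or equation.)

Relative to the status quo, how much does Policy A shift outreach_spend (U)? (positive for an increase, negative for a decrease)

Baseline:
  S = 96
  P = 153
  Y = 4 + 6·96 = 580
  Z = 3 − 2·580 = -1157
  U = 15 − 2·153 + 4·(-1157) = -4919
Policy A (Z + 26):
  S = 96
  P = 153
  Y = 4 + 6·96 = 580
  Z = 3 − 2·580 (+26 from intervention) = -1131
  U = 15 − 2·153 + 4·(-1131) = -4815
Change in U: -4815 − (-4919) = 104

104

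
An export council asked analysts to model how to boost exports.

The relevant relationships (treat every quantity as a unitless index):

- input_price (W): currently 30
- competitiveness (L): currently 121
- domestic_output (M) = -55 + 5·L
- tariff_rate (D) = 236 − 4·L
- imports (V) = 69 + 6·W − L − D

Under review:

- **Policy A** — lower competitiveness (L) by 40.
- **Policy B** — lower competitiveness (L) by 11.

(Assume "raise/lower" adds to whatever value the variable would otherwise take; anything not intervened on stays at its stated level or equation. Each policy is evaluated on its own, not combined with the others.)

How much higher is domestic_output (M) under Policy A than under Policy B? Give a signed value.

Policy A (L − 40):
  L = 121 − 40 = 81
  M = -55 + 5·81 = 350
Policy B (L − 11):
  L = 121 − 11 = 110
  M = -55 + 5·110 = 495
M: 350 − 495 = -145

-145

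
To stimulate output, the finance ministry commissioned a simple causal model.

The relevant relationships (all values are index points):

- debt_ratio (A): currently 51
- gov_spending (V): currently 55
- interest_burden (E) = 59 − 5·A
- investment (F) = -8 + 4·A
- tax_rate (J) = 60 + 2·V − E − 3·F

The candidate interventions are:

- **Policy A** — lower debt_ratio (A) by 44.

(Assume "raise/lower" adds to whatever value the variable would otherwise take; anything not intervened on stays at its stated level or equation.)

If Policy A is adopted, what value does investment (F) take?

20

Policy A (A − 44):
  A = 51 − 44 = 7
  F = -8 + 4·7 = 20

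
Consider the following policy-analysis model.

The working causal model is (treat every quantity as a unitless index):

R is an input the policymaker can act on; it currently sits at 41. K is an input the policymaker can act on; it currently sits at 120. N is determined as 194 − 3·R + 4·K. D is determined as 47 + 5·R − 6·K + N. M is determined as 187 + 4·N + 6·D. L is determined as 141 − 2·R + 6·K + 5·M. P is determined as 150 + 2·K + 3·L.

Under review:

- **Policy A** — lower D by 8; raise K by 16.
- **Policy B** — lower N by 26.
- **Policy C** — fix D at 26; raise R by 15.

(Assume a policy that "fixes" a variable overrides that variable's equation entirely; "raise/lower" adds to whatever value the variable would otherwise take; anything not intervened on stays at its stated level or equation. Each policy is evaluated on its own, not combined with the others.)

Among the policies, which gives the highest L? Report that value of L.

Policy A (D − 8, K + 16):
  R = 41
  K = 120 + 16 = 136
  N = 194 − 3·41 + 4·136 = 615
  D = 47 + 5·41 − 6·136 + 615 (−8 from intervention) = 43
  M = 187 + 4·615 + 6·43 = 2905
  L = 141 − 2·41 + 6·136 + 5·2905 = 15400
Policy B (N − 26):
  R = 41
  K = 120
  N = 194 − 3·41 + 4·120 (−26 from intervention) = 525
  D = 47 + 5·41 − 6·120 + 525 = 57
  M = 187 + 4·525 + 6·57 = 2629
  L = 141 − 2·41 + 6·120 + 5·2629 = 13924
Policy C (D := 26, R + 15):
  R = 41 + 15 = 56
  K = 120
  N = 194 − 3·56 + 4·120 = 506
  D = 26
  M = 187 + 4·506 + 6·26 = 2367
  L = 141 − 2·56 + 6·120 + 5·2367 = 12584
Comparing — Policy A: L=15400, Policy B: L=13924, Policy C: L=12584. Highest is 15400 (Policy A).

15400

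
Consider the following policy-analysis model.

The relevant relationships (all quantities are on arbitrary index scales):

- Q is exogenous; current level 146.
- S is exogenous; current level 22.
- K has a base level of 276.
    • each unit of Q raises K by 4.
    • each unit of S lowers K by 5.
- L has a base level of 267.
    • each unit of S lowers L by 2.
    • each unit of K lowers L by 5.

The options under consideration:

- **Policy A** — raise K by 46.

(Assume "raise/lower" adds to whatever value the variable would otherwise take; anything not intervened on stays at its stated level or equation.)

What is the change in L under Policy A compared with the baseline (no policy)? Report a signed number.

-230

Baseline:
  Q = 146
  S = 22
  K = 276 + 4·146 − 5·22 = 750
  L = 267 − 2·22 − 5·750 = -3527
Policy A (K + 46):
  Q = 146
  S = 22
  K = 276 + 4·146 − 5·22 (+46 from intervention) = 796
  L = 267 − 2·22 − 5·796 = -3757
Change in L: -3757 − (-3527) = -230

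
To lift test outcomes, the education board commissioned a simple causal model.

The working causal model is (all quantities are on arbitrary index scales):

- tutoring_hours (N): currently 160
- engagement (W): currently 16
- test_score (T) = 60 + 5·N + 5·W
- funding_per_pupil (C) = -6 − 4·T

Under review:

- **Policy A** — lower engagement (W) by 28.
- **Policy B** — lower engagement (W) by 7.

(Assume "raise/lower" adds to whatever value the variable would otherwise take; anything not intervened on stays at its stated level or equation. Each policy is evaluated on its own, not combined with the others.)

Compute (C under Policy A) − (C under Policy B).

420

Policy A (W − 28):
  N = 160
  W = 16 − 28 = -12
  T = 60 + 5·160 + 5·(-12) = 800
  C = -6 − 4·800 = -3206
Policy B (W − 7):
  N = 160
  W = 16 − 7 = 9
  T = 60 + 5·160 + 5·9 = 905
  C = -6 − 4·905 = -3626
C: -3206 − (-3626) = 420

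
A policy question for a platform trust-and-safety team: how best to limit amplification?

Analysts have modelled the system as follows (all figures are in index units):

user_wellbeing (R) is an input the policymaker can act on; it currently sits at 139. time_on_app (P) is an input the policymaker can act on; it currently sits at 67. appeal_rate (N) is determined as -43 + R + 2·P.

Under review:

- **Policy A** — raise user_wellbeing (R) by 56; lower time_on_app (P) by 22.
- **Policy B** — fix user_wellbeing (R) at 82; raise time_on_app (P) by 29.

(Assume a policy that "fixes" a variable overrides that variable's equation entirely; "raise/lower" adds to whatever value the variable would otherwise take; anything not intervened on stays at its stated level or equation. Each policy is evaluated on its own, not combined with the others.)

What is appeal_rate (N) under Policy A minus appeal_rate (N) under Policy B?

Policy A (R + 56, P − 22):
  R = 139 + 56 = 195
  P = 67 − 22 = 45
  N = -43 + 195 + 2·45 = 242
Policy B (R := 82, P + 29):
  R = 82
  P = 67 + 29 = 96
  N = -43 + 82 + 2·96 = 231
N: 242 − 231 = 11

11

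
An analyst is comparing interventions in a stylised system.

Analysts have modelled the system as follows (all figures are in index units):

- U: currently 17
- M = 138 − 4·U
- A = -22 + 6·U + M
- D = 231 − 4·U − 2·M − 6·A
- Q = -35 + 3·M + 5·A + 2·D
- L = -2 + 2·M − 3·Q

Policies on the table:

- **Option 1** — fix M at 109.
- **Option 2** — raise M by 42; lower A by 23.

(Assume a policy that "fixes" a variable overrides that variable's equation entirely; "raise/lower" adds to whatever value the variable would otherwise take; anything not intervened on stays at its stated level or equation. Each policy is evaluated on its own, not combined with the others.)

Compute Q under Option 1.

Option 1 (M := 109):
  U = 17
  M = 109
  A = -22 + 6·17 + 109 = 189
  D = 231 − 4·17 − 2·109 − 6·189 = -1189
  Q = -35 + 3·109 + 5·189 + 2·(-1189) = -1141

-1141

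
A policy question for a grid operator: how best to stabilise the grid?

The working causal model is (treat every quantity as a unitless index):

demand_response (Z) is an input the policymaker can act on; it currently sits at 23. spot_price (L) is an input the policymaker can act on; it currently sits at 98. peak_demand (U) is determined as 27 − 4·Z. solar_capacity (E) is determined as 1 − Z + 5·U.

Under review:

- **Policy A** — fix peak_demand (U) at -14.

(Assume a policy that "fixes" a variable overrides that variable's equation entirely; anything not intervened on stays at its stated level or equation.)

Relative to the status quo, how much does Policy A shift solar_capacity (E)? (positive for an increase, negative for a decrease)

255

Baseline:
  Z = 23
  U = 27 − 4·23 = -65
  E = 1 − 23 + 5·(-65) = -347
Policy A (U := -14):
  Z = 23
  U = -14
  E = 1 − 23 + 5·(-14) = -92
Change in E: -92 − (-347) = 255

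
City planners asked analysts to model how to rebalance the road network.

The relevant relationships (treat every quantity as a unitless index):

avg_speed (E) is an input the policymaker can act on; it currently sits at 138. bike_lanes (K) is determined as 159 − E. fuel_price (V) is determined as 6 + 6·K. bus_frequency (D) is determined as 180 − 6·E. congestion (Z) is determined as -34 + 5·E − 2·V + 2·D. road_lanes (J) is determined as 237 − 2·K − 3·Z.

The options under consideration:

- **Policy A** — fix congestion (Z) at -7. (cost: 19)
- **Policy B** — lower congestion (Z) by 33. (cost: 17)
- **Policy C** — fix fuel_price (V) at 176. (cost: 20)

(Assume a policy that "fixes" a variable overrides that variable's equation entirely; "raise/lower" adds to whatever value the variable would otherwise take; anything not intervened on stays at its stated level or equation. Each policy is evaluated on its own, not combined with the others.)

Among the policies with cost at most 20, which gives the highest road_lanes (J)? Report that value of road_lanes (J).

3171

Policy A (Z := -7):
  E = 138
  K = 159 − 138 = 21
  V = 6 + 6·21 = 132
  D = 180 − 6·138 = -648
  Z = -7
  J = 237 − 2·21 − 3·(-7) = 216
Policy B (Z − 33):
  E = 138
  K = 159 − 138 = 21
  V = 6 + 6·21 = 132
  D = 180 − 6·138 = -648
  Z = -34 + 5·138 − 2·132 + 2·(-648) (−33 from intervention) = -937
  J = 237 − 2·21 − 3·(-937) = 3006
Policy C (V := 176):
  E = 138
  K = 159 − 138 = 21
  V = 176
  D = 180 − 6·138 = -648
  Z = -34 + 5·138 − 2·176 + 2·(-648) = -992
  J = 237 − 2·21 − 3·(-992) = 3171
Comparing — Policy A: J=216, Policy B: J=3006, Policy C: J=3171. Highest is 3171 (Policy C).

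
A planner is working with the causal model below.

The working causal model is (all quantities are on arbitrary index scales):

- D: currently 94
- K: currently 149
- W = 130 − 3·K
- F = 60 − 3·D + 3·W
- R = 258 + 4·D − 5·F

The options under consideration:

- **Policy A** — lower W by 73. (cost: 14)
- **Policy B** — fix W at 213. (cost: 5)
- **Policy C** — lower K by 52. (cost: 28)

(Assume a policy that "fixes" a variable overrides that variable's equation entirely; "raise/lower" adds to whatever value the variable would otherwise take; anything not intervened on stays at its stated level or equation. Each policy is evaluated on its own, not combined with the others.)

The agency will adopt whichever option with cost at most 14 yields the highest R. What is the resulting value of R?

Policy A (W − 73):
  D = 94
  K = 149
  W = 130 − 3·149 (−73 from intervention) = -390
  F = 60 − 3·94 + 3·(-390) = -1392
  R = 258 + 4·94 − 5·(-1392) = 7594
Policy B (W := 213):
  D = 94
  K = 149
  W = 213
  F = 60 − 3·94 + 3·213 = 417
  R = 258 + 4·94 − 5·417 = -1451
Comparing — Policy A: R=7594, Policy B: R=-1451. Highest is 7594 (Policy A).

7594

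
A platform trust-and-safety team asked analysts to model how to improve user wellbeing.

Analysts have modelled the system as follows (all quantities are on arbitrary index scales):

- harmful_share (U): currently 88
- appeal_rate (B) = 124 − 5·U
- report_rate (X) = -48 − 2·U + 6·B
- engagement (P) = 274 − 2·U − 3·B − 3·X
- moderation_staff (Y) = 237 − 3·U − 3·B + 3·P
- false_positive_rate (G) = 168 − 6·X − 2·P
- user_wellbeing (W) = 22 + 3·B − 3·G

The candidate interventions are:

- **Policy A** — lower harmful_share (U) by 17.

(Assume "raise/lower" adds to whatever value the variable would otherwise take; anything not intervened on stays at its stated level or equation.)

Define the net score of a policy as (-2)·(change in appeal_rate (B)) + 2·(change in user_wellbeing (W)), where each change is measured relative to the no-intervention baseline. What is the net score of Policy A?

-2312

Baseline:
  U = 88
  B = 124 − 5·88 = -316
  X = -48 − 2·88 + 6·(-316) = -2120
  P = 274 − 2·88 − 3·(-316) − 3·(-2120) = 7406
  G = 168 − 6·(-2120) − 2·7406 = -1924
  W = 22 + 3·(-316) − 3·(-1924) = 4846
Policy A (U − 17):
  U = 88 − 17 = 71
  B = 124 − 5·71 = -231
  X = -48 − 2·71 + 6·(-231) = -1576
  P = 274 − 2·71 − 3·(-231) − 3·(-1576) = 5553
  G = 168 − 6·(-1576) − 2·5553 = -1482
  W = 22 + 3·(-231) − 3·(-1482) = 3775
ΔB = -231 − (-316) = 85; ΔW = 3775 − 4846 = -1071
Score = (-2)·85 + 2·(-1071) = -2312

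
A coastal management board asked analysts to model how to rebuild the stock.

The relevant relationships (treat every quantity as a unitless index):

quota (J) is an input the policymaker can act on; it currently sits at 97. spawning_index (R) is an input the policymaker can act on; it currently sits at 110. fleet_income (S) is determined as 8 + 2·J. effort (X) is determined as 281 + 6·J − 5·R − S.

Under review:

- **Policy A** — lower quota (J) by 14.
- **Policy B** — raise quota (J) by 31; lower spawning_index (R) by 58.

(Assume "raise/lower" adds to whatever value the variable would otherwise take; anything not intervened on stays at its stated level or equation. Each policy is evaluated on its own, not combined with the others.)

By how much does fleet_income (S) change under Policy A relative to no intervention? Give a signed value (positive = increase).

Baseline:
  J = 97
  S = 8 + 2·97 = 202
Policy A (J − 14):
  J = 97 − 14 = 83
  S = 8 + 2·83 = 174
Change in S: 174 − 202 = -28

-28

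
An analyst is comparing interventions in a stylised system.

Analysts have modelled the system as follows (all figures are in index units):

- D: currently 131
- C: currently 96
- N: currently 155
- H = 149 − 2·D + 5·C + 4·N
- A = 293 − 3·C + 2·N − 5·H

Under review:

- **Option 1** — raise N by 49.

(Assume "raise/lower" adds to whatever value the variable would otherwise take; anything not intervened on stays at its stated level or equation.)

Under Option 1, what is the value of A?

-5502

Option 1 (N + 49):
  D = 131
  C = 96
  N = 155 + 49 = 204
  H = 149 − 2·131 + 5·96 + 4·204 = 1183
  A = 293 − 3·96 + 2·204 − 5·1183 = -5502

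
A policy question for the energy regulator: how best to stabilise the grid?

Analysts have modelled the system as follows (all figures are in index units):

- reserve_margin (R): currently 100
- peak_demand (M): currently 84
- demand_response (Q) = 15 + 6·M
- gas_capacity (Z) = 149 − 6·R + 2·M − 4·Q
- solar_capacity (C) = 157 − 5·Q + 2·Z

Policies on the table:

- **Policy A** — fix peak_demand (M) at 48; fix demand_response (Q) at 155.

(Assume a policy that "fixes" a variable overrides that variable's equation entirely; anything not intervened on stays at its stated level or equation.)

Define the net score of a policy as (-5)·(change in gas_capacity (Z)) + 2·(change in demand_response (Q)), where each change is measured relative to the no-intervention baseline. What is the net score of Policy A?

Baseline:
  R = 100
  M = 84
  Q = 15 + 6·84 = 519
  Z = 149 − 6·100 + 2·84 − 4·519 = -2359
Policy A (M := 48, Q := 155):
  R = 100
  M = 48
  Q = 155
  Z = 149 − 6·100 + 2·48 − 4·155 = -975
ΔZ = -975 − (-2359) = 1384; ΔQ = 155 − 519 = -364
Score = (-5)·1384 + 2·(-364) = -7648

-7648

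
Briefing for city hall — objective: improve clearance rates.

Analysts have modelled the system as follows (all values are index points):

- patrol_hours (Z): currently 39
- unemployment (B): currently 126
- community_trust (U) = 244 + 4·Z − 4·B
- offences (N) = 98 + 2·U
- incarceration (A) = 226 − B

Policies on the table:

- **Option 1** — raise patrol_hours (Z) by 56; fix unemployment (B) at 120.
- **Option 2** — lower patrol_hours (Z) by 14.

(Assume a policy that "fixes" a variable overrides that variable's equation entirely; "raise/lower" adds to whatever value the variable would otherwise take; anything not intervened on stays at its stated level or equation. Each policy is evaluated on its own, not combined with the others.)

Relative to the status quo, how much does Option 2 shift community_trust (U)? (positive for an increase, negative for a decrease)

-56

Baseline:
  Z = 39
  B = 126
  U = 244 + 4·39 − 4·126 = -104
Option 2 (Z − 14):
  Z = 39 − 14 = 25
  B = 126
  U = 244 + 4·25 − 4·126 = -160
Change in U: -160 − (-104) = -56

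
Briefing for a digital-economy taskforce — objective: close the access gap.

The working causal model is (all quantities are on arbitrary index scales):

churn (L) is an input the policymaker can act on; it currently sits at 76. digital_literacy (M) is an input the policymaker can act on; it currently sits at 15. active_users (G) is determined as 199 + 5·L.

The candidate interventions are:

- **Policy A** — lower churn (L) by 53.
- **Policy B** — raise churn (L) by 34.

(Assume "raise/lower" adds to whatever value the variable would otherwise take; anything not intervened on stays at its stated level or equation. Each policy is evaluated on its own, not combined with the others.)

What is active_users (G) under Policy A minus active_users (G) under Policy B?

Policy A (L − 53):
  L = 76 − 53 = 23
  G = 199 + 5·23 = 314
Policy B (L + 34):
  L = 76 + 34 = 110
  G = 199 + 5·110 = 749
G: 314 − 749 = -435

-435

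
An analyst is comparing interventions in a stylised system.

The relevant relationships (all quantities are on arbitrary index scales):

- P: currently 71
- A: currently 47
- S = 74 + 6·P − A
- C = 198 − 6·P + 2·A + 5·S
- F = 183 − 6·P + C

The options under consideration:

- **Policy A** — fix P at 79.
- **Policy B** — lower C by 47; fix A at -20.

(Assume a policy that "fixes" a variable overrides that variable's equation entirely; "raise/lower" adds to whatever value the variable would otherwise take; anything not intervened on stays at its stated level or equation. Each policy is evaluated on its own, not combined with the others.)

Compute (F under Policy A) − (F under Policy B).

Policy A (P := 79):
  P = 79
  A = 47
  S = 74 + 6·79 − 47 = 501
  C = 198 − 6·79 + 2·47 + 5·501 = 2323
  F = 183 − 6·79 + 2323 = 2032
Policy B (C − 47, A := -20):
  P = 71
  A = -20
  S = 74 + 6·71 − (-20) = 520
  C = 198 − 6·71 + 2·(-20) + 5·520 (−47 from intervention) = 2285
  F = 183 − 6·71 + 2285 = 2042
F: 2032 − 2042 = -10

-10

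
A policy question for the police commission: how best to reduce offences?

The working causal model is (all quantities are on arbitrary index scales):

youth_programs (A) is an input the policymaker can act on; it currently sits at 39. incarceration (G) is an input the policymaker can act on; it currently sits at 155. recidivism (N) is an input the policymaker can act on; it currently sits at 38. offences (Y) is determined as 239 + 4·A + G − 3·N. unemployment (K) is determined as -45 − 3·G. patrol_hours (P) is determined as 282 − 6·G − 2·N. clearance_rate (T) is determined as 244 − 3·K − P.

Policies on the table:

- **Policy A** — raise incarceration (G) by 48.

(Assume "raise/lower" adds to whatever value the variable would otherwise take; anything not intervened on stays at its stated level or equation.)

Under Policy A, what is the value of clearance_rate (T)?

Policy A (G + 48):
  G = 155 + 48 = 203
  N = 38
  K = -45 − 3·203 = -654
  P = 282 − 6·203 − 2·38 = -1012
  T = 244 − 3·(-654) − (-1012) = 3218

3218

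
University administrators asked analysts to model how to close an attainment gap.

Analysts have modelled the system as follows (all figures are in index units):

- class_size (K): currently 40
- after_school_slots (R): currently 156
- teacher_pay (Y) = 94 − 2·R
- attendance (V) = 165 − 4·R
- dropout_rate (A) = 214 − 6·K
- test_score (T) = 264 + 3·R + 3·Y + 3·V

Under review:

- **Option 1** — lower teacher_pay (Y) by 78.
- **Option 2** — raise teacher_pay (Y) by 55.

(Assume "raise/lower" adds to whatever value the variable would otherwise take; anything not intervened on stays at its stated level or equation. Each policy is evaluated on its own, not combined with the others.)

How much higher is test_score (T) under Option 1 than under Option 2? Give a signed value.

Option 1 (Y − 78):
  R = 156
  Y = 94 − 2·156 (−78 from intervention) = -296
  V = 165 − 4·156 = -459
  T = 264 + 3·156 + 3·(-296) + 3·(-459) = -1533
Option 2 (Y + 55):
  R = 156
  Y = 94 − 2·156 (+55 from intervention) = -163
  V = 165 − 4·156 = -459
  T = 264 + 3·156 + 3·(-163) + 3·(-459) = -1134
T: -1533 − (-1134) = -399

-399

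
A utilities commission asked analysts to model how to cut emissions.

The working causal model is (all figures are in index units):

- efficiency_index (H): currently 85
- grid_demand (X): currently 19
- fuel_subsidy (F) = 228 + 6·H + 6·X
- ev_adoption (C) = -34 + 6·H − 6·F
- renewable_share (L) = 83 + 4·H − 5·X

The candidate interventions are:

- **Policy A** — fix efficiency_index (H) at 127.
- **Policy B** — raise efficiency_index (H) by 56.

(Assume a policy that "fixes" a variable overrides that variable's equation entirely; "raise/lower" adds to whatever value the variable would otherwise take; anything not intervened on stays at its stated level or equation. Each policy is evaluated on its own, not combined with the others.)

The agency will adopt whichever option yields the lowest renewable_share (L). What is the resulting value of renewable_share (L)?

Policy A (H := 127):
  H = 127
  X = 19
  L = 83 + 4·127 − 5·19 = 496
Policy B (H + 56):
  H = 85 + 56 = 141
  X = 19
  L = 83 + 4·141 − 5·19 = 552
Comparing — Policy A: L=496, Policy B: L=552. Lowest is 496 (Policy A).

496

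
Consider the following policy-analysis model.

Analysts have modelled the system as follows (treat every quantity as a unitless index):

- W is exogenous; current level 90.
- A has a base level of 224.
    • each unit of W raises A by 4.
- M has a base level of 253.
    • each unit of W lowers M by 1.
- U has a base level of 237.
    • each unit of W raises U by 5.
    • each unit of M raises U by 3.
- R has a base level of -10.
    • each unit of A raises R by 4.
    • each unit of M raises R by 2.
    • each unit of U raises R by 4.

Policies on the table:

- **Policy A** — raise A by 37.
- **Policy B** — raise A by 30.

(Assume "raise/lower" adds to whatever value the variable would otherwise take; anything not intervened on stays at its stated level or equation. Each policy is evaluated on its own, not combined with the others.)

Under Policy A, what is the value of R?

Policy A (A + 37):
  W = 90
  A = 224 + 4·90 (+37 from intervention) = 621
  M = 253 − 90 = 163
  U = 237 + 5·90 + 3·163 = 1176
  R = -10 + 4·621 + 2·163 + 4·1176 = 7504

7504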